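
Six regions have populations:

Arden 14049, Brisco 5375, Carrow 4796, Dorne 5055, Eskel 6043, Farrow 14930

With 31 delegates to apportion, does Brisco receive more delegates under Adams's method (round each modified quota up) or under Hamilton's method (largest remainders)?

Adams: Arden 8, Brisco 4, Carrow 3, Dorne 3, Eskel 4, Farrow 9.
Hamilton: Arden 9, Brisco 3, Carrow 3, Dorne 3, Eskel 4, Farrow 9.
Brisco gets 4 under Adams and 3 under Hamilton.

Adams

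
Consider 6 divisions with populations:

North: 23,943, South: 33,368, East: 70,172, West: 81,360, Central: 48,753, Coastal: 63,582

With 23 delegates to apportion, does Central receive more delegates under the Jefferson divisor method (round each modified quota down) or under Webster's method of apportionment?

Jefferson: North 1, South 2, East 5, West 6, Central 4, Coastal 5.
Webster: North 2, South 2, East 5, West 6, Central 3, Coastal 5.
Central gets 4 under Jefferson and 3 under Webster.

Jefferson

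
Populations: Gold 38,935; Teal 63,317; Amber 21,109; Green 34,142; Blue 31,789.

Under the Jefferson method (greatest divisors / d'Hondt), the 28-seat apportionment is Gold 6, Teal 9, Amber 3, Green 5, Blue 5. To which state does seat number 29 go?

Priority for the next seat is population ÷ (current seats + 1).
Priorities: Gold 5562.143, Teal 6331.700, Amber 5277.250, Green 5690.333, Blue 5298.167.
Highest priority: Teal.

Teal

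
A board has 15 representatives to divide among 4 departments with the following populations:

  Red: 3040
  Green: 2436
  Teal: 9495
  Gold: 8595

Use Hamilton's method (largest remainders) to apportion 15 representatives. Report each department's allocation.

Red=2, Green=2, Teal=6, Gold=5

The standard divisor is 23566/15 ≈ 1571.067.
Standard quotas: Red 1.9350, Green 1.5505, Teal 6.0437, Gold 5.4708.
Lower quotas: Red 1, Green 1, Teal 6, Gold 5 (sum 13, leaving 2 seats).
Remainders in descending order: Red 0.9350, Green 0.5505, Gold 0.4708, Teal 0.0437.
The surplus seats go to Red, Green.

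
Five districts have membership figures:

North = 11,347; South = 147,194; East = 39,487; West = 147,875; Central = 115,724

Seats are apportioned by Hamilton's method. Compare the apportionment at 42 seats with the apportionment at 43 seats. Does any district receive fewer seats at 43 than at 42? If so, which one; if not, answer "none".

East

At 42 seats: North 1, South 13, East 4, West 13, Central 11.
At 43 seats: North 1, South 14, East 3, West 14, Central 11.
East drops from 4 to 3.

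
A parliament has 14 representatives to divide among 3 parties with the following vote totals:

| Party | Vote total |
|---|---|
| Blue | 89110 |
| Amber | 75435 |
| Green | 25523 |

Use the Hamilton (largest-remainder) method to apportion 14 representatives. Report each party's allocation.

Blue: 7, Amber: 5, Green: 2

Standard divisor: 190068 ÷ 14 ≈ 13576.286.
Standard quotas: Blue 6.5637, Amber 5.5564, Green 1.8800.
Lower quotas: Blue 6, Amber 5, Green 1 (sum 12, leaving 2 seats).
Remainders in descending order: Green 0.8800, Blue 0.5637, Amber 0.5564.
Largest remainders: Green, Blue receive the extra seats.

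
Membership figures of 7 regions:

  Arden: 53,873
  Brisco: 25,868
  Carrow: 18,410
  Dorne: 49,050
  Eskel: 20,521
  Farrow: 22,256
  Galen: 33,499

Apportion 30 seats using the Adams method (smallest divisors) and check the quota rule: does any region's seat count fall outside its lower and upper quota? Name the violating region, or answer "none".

Standard quotas: Arden 7.232, Brisco 3.473, Carrow 2.471, Dorne 6.585, Eskel 2.755, Farrow 2.988, Galen 4.497.
Adams allocation: Arden 7, Brisco 4, Carrow 3, Dorne 6, Eskel 3, Farrow 3, Galen 4.
Every allocation lies between the lower and upper quota.

none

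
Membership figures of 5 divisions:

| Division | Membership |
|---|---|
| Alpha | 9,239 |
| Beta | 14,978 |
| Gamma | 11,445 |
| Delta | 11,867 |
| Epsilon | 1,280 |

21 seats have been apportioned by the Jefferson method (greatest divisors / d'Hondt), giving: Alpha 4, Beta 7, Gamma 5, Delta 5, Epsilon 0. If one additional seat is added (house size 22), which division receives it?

Priority for the next seat is population ÷ (current seats + 1).
Priorities: Alpha 1847.800, Beta 1872.250, Gamma 1907.500, Delta 1977.833, Epsilon 1280.000.
Highest priority: Delta.

Delta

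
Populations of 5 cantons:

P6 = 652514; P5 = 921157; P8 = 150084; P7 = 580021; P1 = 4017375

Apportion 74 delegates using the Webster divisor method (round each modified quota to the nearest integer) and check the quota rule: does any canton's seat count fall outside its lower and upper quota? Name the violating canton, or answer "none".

P1

Standard quotas: P6 7.639, P5 10.784, P8 1.757, P7 6.790, P1 47.030.
Webster allocation: P6 8, P5 11, P8 2, P7 7, P1 46.
P1 has quota 47.030 (lower 47, upper 48) but receives 46 — outside the quota interval.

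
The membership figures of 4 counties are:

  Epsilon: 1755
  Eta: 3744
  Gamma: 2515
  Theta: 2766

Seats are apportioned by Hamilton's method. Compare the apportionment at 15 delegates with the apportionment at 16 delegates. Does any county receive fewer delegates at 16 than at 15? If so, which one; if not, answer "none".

none

At 15 seats: Epsilon 2, Eta 5, Gamma 4, Theta 4.
At 16 seats: Epsilon 3, Eta 5, Gamma 4, Theta 4.
No county's allocation decreased.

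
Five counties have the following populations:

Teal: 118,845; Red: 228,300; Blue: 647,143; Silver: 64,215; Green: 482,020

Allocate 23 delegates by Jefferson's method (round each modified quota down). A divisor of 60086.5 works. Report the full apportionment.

Teal: 1, Red: 3, Blue: 10, Silver: 1, Green: 8

With modified divisor 60086.5: modified quotas Teal 1.978, Red 3.800, Blue 10.770, Silver 1.069, Green 8.022.
Rounding down: Teal 1, Red 3, Blue 10, Silver 1, Green 8 (total 23).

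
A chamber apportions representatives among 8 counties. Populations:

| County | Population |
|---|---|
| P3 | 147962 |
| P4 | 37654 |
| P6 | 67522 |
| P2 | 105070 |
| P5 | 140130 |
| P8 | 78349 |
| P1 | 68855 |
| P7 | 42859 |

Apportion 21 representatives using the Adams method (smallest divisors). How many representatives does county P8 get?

3

Standard divisor 688401/21 ≈ 32781; standard quotas: P3 4.514, P4 1.149, P6 2.060, P2 3.205, P5 4.275, P8 2.390, P1 2.100, P7 1.307.
Rounding up gives 5, 2, 3, 4, 5, 3, 3, 2 = 27 seats, so the divisor must be adjusted.
With modified divisor 38718.3: modified quotas P3 3.821, P4 0.973, P6 1.744, P2 2.714, P5 3.619, P8 2.024, P1 1.778, P7 1.107.
Rounding up: P3 4, P4 1, P6 2, P2 3, P5 4, P8 3, P1 2, P7 2 (total 21).
P8 receives 3.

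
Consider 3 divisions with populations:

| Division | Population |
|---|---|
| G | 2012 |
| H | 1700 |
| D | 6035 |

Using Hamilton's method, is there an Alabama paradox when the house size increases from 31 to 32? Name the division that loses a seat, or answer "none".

H

At 31 seats: G 6, H 6, D 19.
At 32 seats: G 7, H 5, D 20.
H drops from 6 to 5.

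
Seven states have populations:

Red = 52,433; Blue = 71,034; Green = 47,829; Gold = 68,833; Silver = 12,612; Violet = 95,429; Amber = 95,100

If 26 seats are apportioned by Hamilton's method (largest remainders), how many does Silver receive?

Total 443270; standard divisor 443270/26 ≈ 17048.846.
Standard quotas: Red 3.0755, Blue 4.1665, Green 2.8054, Gold 4.0374, Silver 0.7398, Violet 5.5974, Amber 5.5781.
Lower quotas: Red 3, Blue 4, Green 2, Gold 4, Silver 0, Violet 5, Amber 5 (sum 23, leaving 3 seats).
Remainders in descending order: Green 0.8054, Silver 0.7398, Violet 0.5974, Amber 0.5781, Blue 0.1665, Red 0.0755, Gold 0.0374.
Largest remainders: Green, Silver, Violet receive the extra seats.
Silver receives 1.

1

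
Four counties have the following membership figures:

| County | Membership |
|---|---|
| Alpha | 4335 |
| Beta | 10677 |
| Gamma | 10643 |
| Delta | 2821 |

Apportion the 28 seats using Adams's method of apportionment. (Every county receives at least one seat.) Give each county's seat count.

Standard divisor 28476/28 ≈ 1017; standard quotas: Alpha 4.263, Beta 10.499, Gamma 10.465, Delta 2.774.
Rounding up gives 5, 11, 11, 3 = 30 seats, so the divisor must be adjusted.
With modified divisor 1076: modified quotas Alpha 4.029, Beta 9.923, Gamma 9.891, Delta 2.622.
Rounding up: Alpha 5, Beta 10, Gamma 10, Delta 3 (total 28).

Alpha: 5, Beta: 10, Gamma: 10, Delta: 3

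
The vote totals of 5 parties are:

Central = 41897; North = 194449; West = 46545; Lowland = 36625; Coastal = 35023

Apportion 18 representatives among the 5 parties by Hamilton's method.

Standard divisor: 354539 ÷ 18 ≈ 19696.611.
Standard quotas: Central 2.1271, North 9.8722, West 2.3631, Lowland 1.8595, Coastal 1.7781.
Lower quotas: Central 2, North 9, West 2, Lowland 1, Coastal 1 (sum 15, leaving 3 seats).
Remainders in descending order: North 0.8722, Lowland 0.8595, Coastal 0.7781, West 0.3631, Central 0.1271.
The surplus seats go to North, Lowland, Coastal.

Central 2; North 10; West 2; Lowland 2; Coastal 2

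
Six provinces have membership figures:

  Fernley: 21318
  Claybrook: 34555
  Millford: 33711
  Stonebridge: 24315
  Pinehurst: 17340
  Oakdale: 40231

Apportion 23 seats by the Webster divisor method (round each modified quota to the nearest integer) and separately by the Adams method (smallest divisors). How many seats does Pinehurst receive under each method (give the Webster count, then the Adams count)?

2 and 3

Webster: Fernley 3, Claybrook 5, Millford 5, Stonebridge 3, Pinehurst 2, Oakdale 5.
Adams: Fernley 3, Claybrook 5, Millford 4, Stonebridge 3, Pinehurst 3, Oakdale 5.
Pinehurst gets 2 under Webster and 3 under Adams.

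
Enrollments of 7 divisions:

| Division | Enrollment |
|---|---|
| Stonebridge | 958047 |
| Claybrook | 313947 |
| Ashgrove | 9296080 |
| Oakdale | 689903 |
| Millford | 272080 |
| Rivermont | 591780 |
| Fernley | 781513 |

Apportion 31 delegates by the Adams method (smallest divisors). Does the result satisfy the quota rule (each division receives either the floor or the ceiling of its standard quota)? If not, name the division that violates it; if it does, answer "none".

Standard quotas: Stonebridge 2.302, Claybrook 0.754, Ashgrove 22.334, Oakdale 1.657, Millford 0.654, Rivermont 1.422, Fernley 1.878.
Adams allocation: Stonebridge 3, Claybrook 1, Ashgrove 20, Oakdale 2, Millford 1, Rivermont 2, Fernley 2.
Ashgrove has quota 22.334 (lower 22, upper 23) but receives 20 — outside the quota interval.

Ashgrove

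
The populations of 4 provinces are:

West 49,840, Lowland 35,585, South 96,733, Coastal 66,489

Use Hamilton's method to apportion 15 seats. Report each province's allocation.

West=3, Lowland=2, South=6, Coastal=4

The standard divisor is 248647/15 ≈ 16576.467.
Standard quotas: West 3.0067, Lowland 2.1467, South 5.8356, Coastal 4.0110.
Lower quotas: West 3, Lowland 2, South 5, Coastal 4 (sum 14, leaving 1 seat).
Remainders in descending order: South 0.8356, Lowland 0.1467, Coastal 0.0110, West 0.0067.
The surplus seat goes to South.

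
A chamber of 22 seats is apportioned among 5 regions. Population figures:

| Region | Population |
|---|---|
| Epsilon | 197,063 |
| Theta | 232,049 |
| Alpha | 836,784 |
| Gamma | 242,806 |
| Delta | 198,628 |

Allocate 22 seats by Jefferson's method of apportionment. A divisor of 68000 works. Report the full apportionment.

Epsilon=2; Theta=3; Alpha=12; Gamma=3; Delta=2

With modified divisor 68000: modified quotas Epsilon 2.898, Theta 3.412, Alpha 12.306, Gamma 3.571, Delta 2.921.
Rounding down: Epsilon 2, Theta 3, Alpha 12, Gamma 3, Delta 2 (total 22).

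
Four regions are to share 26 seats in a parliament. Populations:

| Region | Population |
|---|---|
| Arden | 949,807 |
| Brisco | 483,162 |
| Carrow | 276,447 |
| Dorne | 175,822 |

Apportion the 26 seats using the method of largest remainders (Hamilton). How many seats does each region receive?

Standard divisor: 1885238 ÷ 26 ≈ 72509.154.
Standard quotas: Arden 13.0991, Brisco 6.6635, Carrow 3.8126, Dorne 2.4248.
Lower quotas: Arden 13, Brisco 6, Carrow 3, Dorne 2 (sum 24, leaving 2 seats).
Remainders in descending order: Carrow 0.8126, Brisco 0.6635, Dorne 0.4248, Arden 0.0991.
The surplus seats go to Carrow, Brisco.

Arden 13; Brisco 7; Carrow 4; Dorne 2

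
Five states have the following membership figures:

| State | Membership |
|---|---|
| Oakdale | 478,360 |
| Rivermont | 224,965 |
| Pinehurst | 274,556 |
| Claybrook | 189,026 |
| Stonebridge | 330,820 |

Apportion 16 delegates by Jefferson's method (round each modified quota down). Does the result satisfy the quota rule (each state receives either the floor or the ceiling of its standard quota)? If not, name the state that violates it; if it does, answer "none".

none

Standard quotas: Oakdale 5.110, Rivermont 2.403, Pinehurst 2.933, Claybrook 2.019, Stonebridge 3.534.
Jefferson allocation: Oakdale 5, Rivermont 2, Pinehurst 3, Claybrook 2, Stonebridge 4.
Every allocation lies between the lower and upper quota.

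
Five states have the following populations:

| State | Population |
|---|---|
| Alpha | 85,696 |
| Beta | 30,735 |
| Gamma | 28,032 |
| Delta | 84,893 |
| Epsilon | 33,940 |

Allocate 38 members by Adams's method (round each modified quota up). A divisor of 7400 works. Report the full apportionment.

With modified divisor 7400: modified quotas Alpha 11.581, Beta 4.153, Gamma 3.788, Delta 11.472, Epsilon 4.586.
Rounding up: Alpha 12, Beta 5, Gamma 4, Delta 12, Epsilon 5 (total 38).

Alpha=12, Beta=5, Gamma=4, Delta=12, Epsilon=5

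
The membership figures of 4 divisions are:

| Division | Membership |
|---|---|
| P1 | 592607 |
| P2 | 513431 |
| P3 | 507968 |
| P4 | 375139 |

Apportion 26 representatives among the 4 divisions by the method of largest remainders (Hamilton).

Standard divisor: 1989145 ÷ 26 ≈ 76505.577.
Standard quotas: P1 7.7459, P2 6.7110, P3 6.6396, P4 4.9034.
Lower quotas: P1 7, P2 6, P3 6, P4 4 (sum 23, leaving 3 seats).
Remainders in descending order: P4 0.9034, P1 0.7459, P2 0.7110, P3 0.6396.
The surplus seats go to P4, P1, P2.

P1 8, P2 7, P3 6, P4 5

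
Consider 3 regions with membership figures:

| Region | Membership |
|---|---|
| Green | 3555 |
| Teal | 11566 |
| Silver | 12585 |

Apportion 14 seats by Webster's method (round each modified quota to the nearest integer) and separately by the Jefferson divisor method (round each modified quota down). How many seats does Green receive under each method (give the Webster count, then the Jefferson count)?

2 and 1

Webster: Green 2, Teal 6, Silver 6.
Jefferson: Green 1, Teal 6, Silver 7.
Green gets 2 under Webster and 1 under Jefferson.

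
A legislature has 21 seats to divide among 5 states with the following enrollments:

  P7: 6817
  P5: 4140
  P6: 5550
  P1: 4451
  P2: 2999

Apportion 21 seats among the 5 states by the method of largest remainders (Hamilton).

The standard divisor is 23957/21 ≈ 1140.81.
Standard quotas: P7 5.9756, P5 3.6290, P6 4.8650, P1 3.9016, P2 2.6288.
Lower quotas: P7 5, P5 3, P6 4, P1 3, P2 2 (sum 17, leaving 4 seats).
Remainders in descending order: P7 0.9756, P1 0.9016, P6 0.8650, P5 0.6290, P2 0.6288.
Largest remainders: P7, P1, P6, P5 receive the extra seats.

P7 6; P5 4; P6 5; P1 4; P2 2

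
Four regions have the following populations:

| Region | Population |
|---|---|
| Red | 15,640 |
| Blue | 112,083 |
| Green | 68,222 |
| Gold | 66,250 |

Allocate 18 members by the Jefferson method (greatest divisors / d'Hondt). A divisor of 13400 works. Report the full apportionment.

With modified divisor 13400: modified quotas Red 1.167, Blue 8.364, Green 5.091, Gold 4.944.
Rounding down: Red 1, Blue 8, Green 5, Gold 4 (total 18).

Red 1, Blue 8, Green 5, Gold 4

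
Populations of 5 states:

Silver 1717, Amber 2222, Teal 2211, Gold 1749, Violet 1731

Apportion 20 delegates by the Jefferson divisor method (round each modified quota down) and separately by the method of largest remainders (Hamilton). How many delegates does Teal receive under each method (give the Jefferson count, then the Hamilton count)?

5 and 4

Jefferson: Silver 3, Amber 5, Teal 5, Gold 4, Violet 3.
Hamilton: Silver 3, Amber 5, Teal 4, Gold 4, Violet 4.
Teal gets 5 under Jefferson and 4 under Hamilton.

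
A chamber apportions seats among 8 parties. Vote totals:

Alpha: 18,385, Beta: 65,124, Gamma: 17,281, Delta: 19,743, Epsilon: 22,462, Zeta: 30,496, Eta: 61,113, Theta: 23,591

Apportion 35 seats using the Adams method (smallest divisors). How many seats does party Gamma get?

3

Standard divisor 258195/35 ≈ 7377; standard quotas: Alpha 2.492, Beta 8.828, Gamma 2.343, Delta 2.676, Epsilon 3.045, Zeta 4.134, Eta 8.284, Theta 3.198.
Rounding up gives 3, 9, 3, 3, 4, 5, 9, 4 = 40 seats, so the divisor must be adjusted.
With modified divisor 8400: modified quotas Alpha 2.189, Beta 7.753, Gamma 2.057, Delta 2.350, Epsilon 2.674, Zeta 3.630, Eta 7.275, Theta 2.808.
Rounding up: Alpha 3, Beta 8, Gamma 3, Delta 3, Epsilon 3, Zeta 4, Eta 8, Theta 3 (total 35).
Gamma receives 3.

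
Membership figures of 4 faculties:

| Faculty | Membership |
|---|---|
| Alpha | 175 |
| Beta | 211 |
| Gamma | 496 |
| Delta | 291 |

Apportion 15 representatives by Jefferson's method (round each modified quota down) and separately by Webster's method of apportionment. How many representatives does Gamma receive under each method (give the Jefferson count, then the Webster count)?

Jefferson: Alpha 2, Beta 2, Gamma 7, Delta 4.
Webster: Alpha 2, Beta 3, Gamma 6, Delta 4.
Gamma gets 7 under Jefferson and 6 under Webster.

7 and 6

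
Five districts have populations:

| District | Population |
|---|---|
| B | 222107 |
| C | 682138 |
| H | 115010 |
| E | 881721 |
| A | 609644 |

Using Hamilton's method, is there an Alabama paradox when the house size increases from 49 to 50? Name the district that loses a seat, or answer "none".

At 49 seats: B 5, C 13, H 2, E 17, A 12.
At 50 seats: B 4, C 14, H 2, E 18, A 12.
B drops from 5 to 4.

B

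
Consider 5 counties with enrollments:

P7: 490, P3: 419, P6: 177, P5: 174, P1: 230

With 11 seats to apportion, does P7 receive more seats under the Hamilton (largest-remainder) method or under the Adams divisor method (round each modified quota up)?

Hamilton

Hamilton: P7 4, P3 3, P6 1, P5 1, P1 2.
Adams: P7 3, P3 3, P6 2, P5 1, P1 2.
P7 gets 4 under Hamilton and 3 under Adams.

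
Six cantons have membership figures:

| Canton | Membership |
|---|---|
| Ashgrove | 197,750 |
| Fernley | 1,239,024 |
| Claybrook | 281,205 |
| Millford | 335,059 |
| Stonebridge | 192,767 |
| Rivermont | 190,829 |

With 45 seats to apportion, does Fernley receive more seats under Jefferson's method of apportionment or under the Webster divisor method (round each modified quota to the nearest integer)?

Jefferson: Ashgrove 3, Fernley 25, Claybrook 5, Millford 6, Stonebridge 3, Rivermont 3.
Webster: Ashgrove 4, Fernley 23, Claybrook 5, Millford 6, Stonebridge 4, Rivermont 3.
Fernley gets 25 under Jefferson and 23 under Webster.

Jefferson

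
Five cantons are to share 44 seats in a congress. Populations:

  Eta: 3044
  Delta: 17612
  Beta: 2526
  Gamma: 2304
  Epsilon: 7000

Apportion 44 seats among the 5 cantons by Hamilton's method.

Total 32486; standard divisor 32486/44 ≈ 738.318.
Standard quotas: Eta 4.1229, Delta 23.8542, Beta 3.4213, Gamma 3.1206, Epsilon 9.4810.
Lower quotas: Eta 4, Delta 23, Beta 3, Gamma 3, Epsilon 9 (sum 42, leaving 2 seats).
Remainders in descending order: Delta 0.8542, Epsilon 0.4810, Beta 0.4213, Eta 0.1229, Gamma 0.1206.
The surplus seats go to Delta, Epsilon.

Eta 4, Delta 24, Beta 3, Gamma 3, Epsilon 10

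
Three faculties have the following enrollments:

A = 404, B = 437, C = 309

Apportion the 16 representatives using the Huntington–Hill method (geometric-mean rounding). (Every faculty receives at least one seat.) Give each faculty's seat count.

With divisor 71: modified quotas A 5.690, B 6.155, C 4.352.
Geometric-mean thresholds: A √(5·6)=5.477, B √(6·7)=6.481, C √(4·5)=4.472.
Each quota rounded against its threshold gives A 6, B 6, C 4 (total 16).

A: 6, B: 6, C: 4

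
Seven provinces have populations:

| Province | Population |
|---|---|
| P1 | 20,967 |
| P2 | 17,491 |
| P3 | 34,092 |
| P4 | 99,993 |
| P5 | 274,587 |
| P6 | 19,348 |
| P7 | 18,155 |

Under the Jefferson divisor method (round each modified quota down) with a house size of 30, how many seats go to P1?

Standard divisor 484633/30 ≈ 16154.433; standard quotas: P1 1.298, P2 1.083, P3 2.110, P4 6.190, P5 16.998, P6 1.198, P7 1.124.
Rounding down gives 1, 1, 2, 6, 16, 1, 1 = 28 seats, so the divisor must be adjusted.
With modified divisor 14900: modified quotas P1 1.407, P2 1.174, P3 2.288, P4 6.711, P5 18.429, P6 1.299, P7 1.218.
Rounding down: P1 1, P2 1, P3 2, P4 6, P5 18, P6 1, P7 1 (total 30).
P1 receives 1.

1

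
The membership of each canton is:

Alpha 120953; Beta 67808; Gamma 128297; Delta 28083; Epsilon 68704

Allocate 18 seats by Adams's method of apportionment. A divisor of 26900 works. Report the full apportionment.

Alpha 5, Beta 3, Gamma 5, Delta 2, Epsilon 3

With modified divisor 26900: modified quotas Alpha 4.496, Beta 2.521, Gamma 4.769, Delta 1.044, Epsilon 2.554.
Rounding up: Alpha 5, Beta 3, Gamma 5, Delta 2, Epsilon 3 (total 18).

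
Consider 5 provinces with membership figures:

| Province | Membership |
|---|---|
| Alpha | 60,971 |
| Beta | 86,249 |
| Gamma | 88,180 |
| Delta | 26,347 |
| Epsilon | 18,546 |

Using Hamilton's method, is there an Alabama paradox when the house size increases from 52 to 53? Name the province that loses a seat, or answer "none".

Epsilon

At 52 seats: Alpha 11, Beta 16, Gamma 16, Delta 5, Epsilon 4.
At 53 seats: Alpha 12, Beta 16, Gamma 17, Delta 5, Epsilon 3.
Epsilon drops from 4 to 3.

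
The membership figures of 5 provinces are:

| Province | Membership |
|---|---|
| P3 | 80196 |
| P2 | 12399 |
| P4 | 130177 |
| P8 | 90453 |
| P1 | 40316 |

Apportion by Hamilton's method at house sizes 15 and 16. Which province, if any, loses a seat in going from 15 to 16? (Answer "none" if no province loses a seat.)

At 15 seats: P3 3, P2 1, P4 5, P8 4, P1 2.
At 16 seats: P3 4, P2 0, P4 6, P8 4, P1 2.
P2 drops from 1 to 0.

P2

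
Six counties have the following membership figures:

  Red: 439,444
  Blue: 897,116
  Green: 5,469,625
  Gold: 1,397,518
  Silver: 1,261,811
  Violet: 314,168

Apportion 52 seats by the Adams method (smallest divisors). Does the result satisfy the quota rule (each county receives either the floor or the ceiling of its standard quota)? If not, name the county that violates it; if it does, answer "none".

Green

Standard quotas: Red 2.337, Blue 4.770, Green 29.083, Gold 7.431, Silver 6.709, Violet 1.670.
Adams allocation: Red 3, Blue 5, Green 28, Gold 7, Silver 7, Violet 2.
Green has quota 29.083 (lower 29, upper 30) but receives 28 — outside the quota interval.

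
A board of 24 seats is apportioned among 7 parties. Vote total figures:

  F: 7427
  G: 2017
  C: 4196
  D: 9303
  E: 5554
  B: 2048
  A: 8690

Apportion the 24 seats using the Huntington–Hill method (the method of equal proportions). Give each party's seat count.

With divisor 1632: modified quotas F 4.551, G 1.236, C 2.571, D 5.700, E 3.403, B 1.255, A 5.325.
Geometric-mean thresholds: F √(4·5)=4.472, G √(1·2)=1.414, C √(2·3)=2.449, D √(5·6)=5.477, E √(3·4)=3.464, B √(1·2)=1.414, A √(5·6)=5.477.
Each quota rounded against its threshold gives F 5, G 1, C 3, D 6, E 3, B 1, A 5 (total 24).

F: 5, G: 1, C: 3, D: 6, E: 3, B: 1, A: 5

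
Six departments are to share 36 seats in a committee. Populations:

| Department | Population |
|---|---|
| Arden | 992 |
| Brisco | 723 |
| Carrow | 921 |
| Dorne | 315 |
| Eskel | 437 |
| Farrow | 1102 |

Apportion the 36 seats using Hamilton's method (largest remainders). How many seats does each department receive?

Arden=8, Brisco=6, Carrow=7, Dorne=3, Eskel=3, Farrow=9

The standard divisor is 4490/36 ≈ 124.722.
Standard quotas: Arden 7.954, Brisco 5.797, Carrow 7.384, Dorne 2.526, Eskel 3.504, Farrow 8.836.
Lower quotas: Arden 7, Brisco 5, Carrow 7, Dorne 2, Eskel 3, Farrow 8 (sum 32, leaving 4 seats).
Remainders in descending order: Arden 0.954, Farrow 0.836, Brisco 0.797, Dorne 0.526, Eskel 0.504, Carrow 0.384.
Largest remainders: Arden, Farrow, Brisco, Dorne receive the extra seats.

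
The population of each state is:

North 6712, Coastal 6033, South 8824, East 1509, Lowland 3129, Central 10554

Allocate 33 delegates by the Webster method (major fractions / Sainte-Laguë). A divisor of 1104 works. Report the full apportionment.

With modified divisor 1104: modified quotas North 6.080, Coastal 5.465, South 7.993, East 1.367, Lowland 2.834, Central 9.560.
Rounding to the nearest integer: North 6, Coastal 5, South 8, East 1, Lowland 3, Central 10 (total 33).

North: 6, Coastal: 5, South: 8, East: 1, Lowland: 3, Central: 10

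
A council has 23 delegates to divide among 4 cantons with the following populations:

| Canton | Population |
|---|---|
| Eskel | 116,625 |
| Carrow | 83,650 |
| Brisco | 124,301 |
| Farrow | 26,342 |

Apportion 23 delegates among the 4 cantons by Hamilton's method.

Eskel: 8, Carrow: 5, Brisco: 8, Farrow: 2

Standard divisor: 350918 ÷ 23 ≈ 15257.304.
Standard quotas: Eskel 7.6439, Carrow 5.4826, Brisco 8.1470, Farrow 1.7265.
Lower quotas: Eskel 7, Carrow 5, Brisco 8, Farrow 1 (sum 21, leaving 2 seats).
Remainders in descending order: Farrow 0.7265, Eskel 0.6439, Carrow 0.4826, Brisco 0.1470.
The surplus seats go to Farrow, Eskel.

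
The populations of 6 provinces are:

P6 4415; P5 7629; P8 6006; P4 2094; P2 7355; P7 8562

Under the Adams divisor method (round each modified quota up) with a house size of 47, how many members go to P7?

Standard divisor 36061/47 ≈ 767.255; standard quotas: P6 5.754, P5 9.943, P8 7.828, P4 2.729, P2 9.586, P7 11.159.
Rounding up gives 6, 10, 8, 3, 10, 12 = 49 seats, so the divisor must be adjusted.
With modified divisor 830: modified quotas P6 5.319, P5 9.192, P8 7.236, P4 2.523, P2 8.861, P7 10.316.
Rounding up: P6 6, P5 10, P8 8, P4 3, P2 9, P7 11 (total 47).
P7 receives 11.

11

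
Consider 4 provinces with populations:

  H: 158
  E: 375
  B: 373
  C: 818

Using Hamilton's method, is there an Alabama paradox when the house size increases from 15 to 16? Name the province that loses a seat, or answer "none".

H

At 15 seats: H 2, E 3, B 3, C 7.
At 16 seats: H 1, E 4, B 3, C 8.
H drops from 2 to 1.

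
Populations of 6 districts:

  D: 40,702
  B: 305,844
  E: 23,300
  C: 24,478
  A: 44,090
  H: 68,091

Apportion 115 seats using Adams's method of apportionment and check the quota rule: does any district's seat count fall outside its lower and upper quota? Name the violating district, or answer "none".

Standard quotas: D 9.241, B 69.441, E 5.290, C 5.558, A 10.010, H 15.460.
Adams allocation: D 9, B 68, E 6, C 6, A 10, H 16.
B has quota 69.441 (lower 69, upper 70) but receives 68 — outside the quota interval.

B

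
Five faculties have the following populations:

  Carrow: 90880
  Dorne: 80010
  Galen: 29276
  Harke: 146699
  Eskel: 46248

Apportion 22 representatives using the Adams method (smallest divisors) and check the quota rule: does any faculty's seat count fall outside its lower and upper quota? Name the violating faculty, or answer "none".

none

Standard quotas: Carrow 5.086, Dorne 4.478, Galen 1.638, Harke 8.210, Eskel 2.588.
Adams allocation: Carrow 5, Dorne 4, Galen 2, Harke 8, Eskel 3.
Every allocation lies between the lower and upper quota.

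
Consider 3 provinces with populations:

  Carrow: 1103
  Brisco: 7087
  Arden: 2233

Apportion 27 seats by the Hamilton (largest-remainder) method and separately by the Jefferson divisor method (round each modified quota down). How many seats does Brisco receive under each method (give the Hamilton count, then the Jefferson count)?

18 and 19

Hamilton: Carrow 3, Brisco 18, Arden 6.
Jefferson: Carrow 2, Brisco 19, Arden 6.
Brisco gets 18 under Hamilton and 19 under Jefferson.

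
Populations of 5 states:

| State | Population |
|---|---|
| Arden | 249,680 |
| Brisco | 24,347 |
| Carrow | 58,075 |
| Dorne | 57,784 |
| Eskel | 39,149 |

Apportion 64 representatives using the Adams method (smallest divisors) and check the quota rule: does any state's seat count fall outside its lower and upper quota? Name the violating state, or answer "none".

Arden

Standard quotas: Arden 37.245, Brisco 3.632, Carrow 8.663, Dorne 8.620, Eskel 5.840.
Adams allocation: Arden 36, Brisco 4, Carrow 9, Dorne 9, Eskel 6.
Arden has quota 37.245 (lower 37, upper 38) but receives 36 — outside the quota interval.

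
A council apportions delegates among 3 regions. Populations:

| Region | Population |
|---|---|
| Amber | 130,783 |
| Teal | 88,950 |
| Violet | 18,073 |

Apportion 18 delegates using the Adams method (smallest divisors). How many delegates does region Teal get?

Standard divisor 237806/18 ≈ 13211.444; standard quotas: Amber 9.899, Teal 6.733, Violet 1.368.
Rounding up gives 10, 7, 2 = 19 seats, so the divisor must be adjusted.
With modified divisor 14700: modified quotas Amber 8.897, Teal 6.051, Violet 1.229.
Rounding up: Amber 9, Teal 7, Violet 2 (total 18).
Teal receives 7.

7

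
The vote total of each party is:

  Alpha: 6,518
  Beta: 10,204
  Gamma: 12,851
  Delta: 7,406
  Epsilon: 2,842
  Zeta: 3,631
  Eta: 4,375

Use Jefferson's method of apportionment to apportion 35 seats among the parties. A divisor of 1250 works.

With modified divisor 1250: modified quotas Alpha 5.214, Beta 8.163, Gamma 10.281, Delta 5.925, Epsilon 2.274, Zeta 2.905, Eta 3.500.
Rounding down: Alpha 5, Beta 8, Gamma 10, Delta 5, Epsilon 2, Zeta 2, Eta 3 (total 35).

Alpha 5, Beta 8, Gamma 10, Delta 5, Epsilon 2, Zeta 2, Eta 3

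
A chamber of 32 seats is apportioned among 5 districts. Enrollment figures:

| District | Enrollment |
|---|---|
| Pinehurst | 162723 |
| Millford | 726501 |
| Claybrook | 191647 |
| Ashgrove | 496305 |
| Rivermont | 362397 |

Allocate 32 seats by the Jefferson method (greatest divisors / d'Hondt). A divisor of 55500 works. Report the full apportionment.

With modified divisor 55500: modified quotas Pinehurst 2.932, Millford 13.090, Claybrook 3.453, Ashgrove 8.942, Rivermont 6.530.
Rounding down: Pinehurst 2, Millford 13, Claybrook 3, Ashgrove 8, Rivermont 6 (total 32).

Pinehurst 2; Millford 13; Claybrook 3; Ashgrove 8; Rivermont 6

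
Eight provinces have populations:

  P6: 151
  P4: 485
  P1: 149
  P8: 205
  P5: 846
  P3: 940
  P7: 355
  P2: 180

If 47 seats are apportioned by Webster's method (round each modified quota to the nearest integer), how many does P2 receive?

3

Standard divisor 3311/47 ≈ 70.447; standard quotas: P6 2.143, P4 6.885, P1 2.115, P8 2.910, P5 12.009, P3 13.343, P7 5.039, P2 2.555.
Rounding to the nearest integer gives P6 2, P4 7, P1 2, P8 3, P5 12, P3 13, P7 5, P2 3 — total 47, matching the house size, so no adjustment is needed.
P2 receives 3.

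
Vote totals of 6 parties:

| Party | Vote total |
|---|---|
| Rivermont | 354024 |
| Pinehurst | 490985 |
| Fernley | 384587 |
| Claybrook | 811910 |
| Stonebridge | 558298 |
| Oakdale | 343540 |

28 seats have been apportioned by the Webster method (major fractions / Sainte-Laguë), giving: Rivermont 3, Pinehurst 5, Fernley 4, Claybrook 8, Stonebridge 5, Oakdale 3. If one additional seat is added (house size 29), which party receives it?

Stonebridge

Priority for the next seat is population ÷ (current seats + 0.5).
Priorities: Rivermont 101149.714, Pinehurst 89270.000, Fernley 85463.778, Claybrook 95518.824, Stonebridge 101508.727, Oakdale 98154.286.
Highest priority: Stonebridge.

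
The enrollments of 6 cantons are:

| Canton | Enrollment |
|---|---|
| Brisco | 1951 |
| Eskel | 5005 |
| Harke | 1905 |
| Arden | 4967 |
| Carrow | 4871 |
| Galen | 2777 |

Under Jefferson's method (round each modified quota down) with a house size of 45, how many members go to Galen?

Standard divisor 21476/45 ≈ 477.244; standard quotas: Brisco 4.088, Eskel 10.487, Harke 3.992, Arden 10.408, Carrow 10.207, Galen 5.819.
Rounding down gives 4, 10, 3, 10, 10, 5 = 42 seats, so the divisor must be adjusted.
With modified divisor 453: modified quotas Brisco 4.307, Eskel 11.049, Harke 4.205, Arden 10.965, Carrow 10.753, Galen 6.130.
Rounding down: Brisco 4, Eskel 11, Harke 4, Arden 10, Carrow 10, Galen 6 (total 45).
Galen receives 6.

6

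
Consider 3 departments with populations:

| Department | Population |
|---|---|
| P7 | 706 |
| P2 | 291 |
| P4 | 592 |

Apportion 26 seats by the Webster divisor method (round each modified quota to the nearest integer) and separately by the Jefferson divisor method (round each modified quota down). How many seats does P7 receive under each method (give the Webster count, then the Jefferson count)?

Webster: P7 11, P2 5, P4 10.
Jefferson: P7 12, P2 4, P4 10.
P7 gets 11 under Webster and 12 under Jefferson.

11 and 12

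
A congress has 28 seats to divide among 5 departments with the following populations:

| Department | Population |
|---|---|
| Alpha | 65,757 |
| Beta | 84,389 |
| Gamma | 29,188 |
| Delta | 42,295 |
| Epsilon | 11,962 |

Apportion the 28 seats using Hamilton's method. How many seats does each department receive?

Total 233591; standard divisor 233591/28 ≈ 8342.536.
Standard quotas: Alpha 7.8821, Beta 10.1155, Gamma 3.4987, Delta 5.0698, Epsilon 1.4339.
Lower quotas: Alpha 7, Beta 10, Gamma 3, Delta 5, Epsilon 1 (sum 26, leaving 2 seats).
Remainders in descending order: Alpha 0.8821, Gamma 0.4987, Epsilon 0.4339, Beta 0.1155, Delta 0.0698.
The surplus seats go to Alpha, Gamma.

Alpha=8, Beta=10, Gamma=4, Delta=5, Epsilon=1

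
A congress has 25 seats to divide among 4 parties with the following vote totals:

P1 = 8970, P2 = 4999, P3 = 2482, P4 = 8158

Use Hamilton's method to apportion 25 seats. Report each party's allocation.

The standard divisor is 24609/25 ≈ 984.36.
Standard quotas: P1 9.1125, P2 5.0784, P3 2.5214, P4 8.2876.
Lower quotas: P1 9, P2 5, P3 2, P4 8 (sum 24, leaving 1 seat).
Remainders in descending order: P3 0.5214, P4 0.2876, P1 0.1125, P2 0.0784.
Largest remainder: P3 receives the extra seat.

P1=9, P2=5, P3=3, P4=8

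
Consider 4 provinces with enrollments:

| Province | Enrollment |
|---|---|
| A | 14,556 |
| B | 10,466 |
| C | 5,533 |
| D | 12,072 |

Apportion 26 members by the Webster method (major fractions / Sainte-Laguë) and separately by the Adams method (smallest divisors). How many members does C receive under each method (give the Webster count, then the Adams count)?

Webster: A 9, B 7, C 3, D 7.
Adams: A 9, B 6, C 4, D 7.
C gets 3 under Webster and 4 under Adams.

3 and 4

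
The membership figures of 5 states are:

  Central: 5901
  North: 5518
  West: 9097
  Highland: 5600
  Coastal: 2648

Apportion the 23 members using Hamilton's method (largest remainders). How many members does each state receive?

Central: 5, North: 4, West: 7, Highland: 5, Coastal: 2

Standard divisor: 28764 ÷ 23 ≈ 1250.609.
Standard quotas: Central 4.7185, North 4.4123, West 7.2741, Highland 4.4778, Coastal 2.1174.
Lower quotas: Central 4, North 4, West 7, Highland 4, Coastal 2 (sum 21, leaving 2 seats).
Remainders in descending order: Central 0.7185, Highland 0.4778, North 0.4123, West 0.2741, Coastal 0.1174.
Largest remainders: Central, Highland receive the extra seats.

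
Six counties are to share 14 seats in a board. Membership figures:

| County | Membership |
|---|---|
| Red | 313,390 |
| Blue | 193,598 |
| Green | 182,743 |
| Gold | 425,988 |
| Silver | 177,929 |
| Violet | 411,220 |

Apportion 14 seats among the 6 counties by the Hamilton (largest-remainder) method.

Red 3, Blue 2, Green 2, Gold 3, Silver 1, Violet 3

Standard divisor: 1704868 ÷ 14 ≈ 121776.286.
Standard quotas: Red 2.5735, Blue 1.5898, Green 1.5006, Gold 3.4981, Silver 1.4611, Violet 3.3768.
Lower quotas: Red 2, Blue 1, Green 1, Gold 3, Silver 1, Violet 3 (sum 11, leaving 3 seats).
Remainders in descending order: Blue 0.5898, Red 0.5735, Green 0.5006, Gold 0.4981, Silver 0.4611, Violet 0.3768.
Largest remainders: Blue, Red, Green receive the extra seats.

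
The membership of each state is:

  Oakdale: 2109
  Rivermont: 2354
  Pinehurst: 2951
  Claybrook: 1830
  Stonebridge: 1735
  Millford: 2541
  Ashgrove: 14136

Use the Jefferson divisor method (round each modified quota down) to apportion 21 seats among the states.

Oakdale: 1, Rivermont: 2, Pinehurst: 2, Claybrook: 1, Stonebridge: 1, Millford: 2, Ashgrove: 12

Standard divisor 27656/21 ≈ 1316.952; standard quotas: Oakdale 1.601, Rivermont 1.787, Pinehurst 2.241, Claybrook 1.390, Stonebridge 1.317, Millford 1.929, Ashgrove 10.734.
Rounding down gives 1, 1, 2, 1, 1, 1, 10 = 17 seats, so the divisor must be adjusted.
With modified divisor 1100: modified quotas Oakdale 1.917, Rivermont 2.140, Pinehurst 2.683, Claybrook 1.664, Stonebridge 1.577, Millford 2.310, Ashgrove 12.851.
Rounding down: Oakdale 1, Rivermont 2, Pinehurst 2, Claybrook 1, Stonebridge 1, Millford 2, Ashgrove 12 (total 21).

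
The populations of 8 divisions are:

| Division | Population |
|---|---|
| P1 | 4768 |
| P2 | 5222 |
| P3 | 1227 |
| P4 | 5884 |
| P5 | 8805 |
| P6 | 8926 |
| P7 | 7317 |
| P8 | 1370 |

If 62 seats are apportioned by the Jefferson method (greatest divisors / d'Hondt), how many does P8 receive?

Standard divisor 43519/62 ≈ 701.919; standard quotas: P1 6.793, P2 7.440, P3 1.748, P4 8.383, P5 12.544, P6 12.717, P7 10.424, P8 1.952.
Rounding down gives 6, 7, 1, 8, 12, 12, 10, 1 = 57 seats, so the divisor must be adjusted.
With modified divisor 660: modified quotas P1 7.224, P2 7.912, P3 1.859, P4 8.915, P5 13.341, P6 13.524, P7 11.086, P8 2.076.
Rounding down: P1 7, P2 7, P3 1, P4 8, P5 13, P6 13, P7 11, P8 2 (total 62).
P8 receives 2.

2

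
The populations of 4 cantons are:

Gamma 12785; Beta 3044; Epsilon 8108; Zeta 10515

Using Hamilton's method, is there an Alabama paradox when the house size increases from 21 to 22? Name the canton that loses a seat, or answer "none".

At 21 seats: Gamma 8, Beta 2, Epsilon 5, Zeta 6.
At 22 seats: Gamma 8, Beta 2, Epsilon 5, Zeta 7.
No canton's allocation decreased.

none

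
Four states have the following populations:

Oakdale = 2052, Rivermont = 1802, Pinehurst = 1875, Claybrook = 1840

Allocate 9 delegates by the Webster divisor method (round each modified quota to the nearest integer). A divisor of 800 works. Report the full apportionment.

Oakdale=3, Rivermont=2, Pinehurst=2, Claybrook=2

With modified divisor 800: modified quotas Oakdale 2.565, Rivermont 2.252, Pinehurst 2.344, Claybrook 2.300.
Rounding to the nearest integer: Oakdale 3, Rivermont 2, Pinehurst 2, Claybrook 2 (total 9).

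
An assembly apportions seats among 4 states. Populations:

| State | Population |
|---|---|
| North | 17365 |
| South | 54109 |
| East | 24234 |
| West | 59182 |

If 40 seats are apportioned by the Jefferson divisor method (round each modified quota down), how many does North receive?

4

Standard divisor 154890/40 ≈ 3872.25; standard quotas: North 4.484, South 13.974, East 6.258, West 15.284.
Rounding down gives 4, 13, 6, 15 = 38 seats, so the divisor must be adjusted.
With modified divisor 3650: modified quotas North 4.758, South 14.824, East 6.639, West 16.214.
Rounding down: North 4, South 14, East 6, West 16 (total 40).
North receives 4.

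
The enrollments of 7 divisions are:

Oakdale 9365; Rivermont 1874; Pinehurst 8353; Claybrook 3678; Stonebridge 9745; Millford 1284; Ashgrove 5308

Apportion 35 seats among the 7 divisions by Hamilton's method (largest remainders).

Oakdale 8; Rivermont 2; Pinehurst 7; Claybrook 3; Stonebridge 9; Millford 1; Ashgrove 5

The standard divisor is 39607/35 ≈ 1131.629.
Standard quotas: Oakdale 8.2757, Rivermont 1.6560, Pinehurst 7.3814, Claybrook 3.2502, Stonebridge 8.6115, Millford 1.1346, Ashgrove 4.6906.
Lower quotas: Oakdale 8, Rivermont 1, Pinehurst 7, Claybrook 3, Stonebridge 8, Millford 1, Ashgrove 4 (sum 32, leaving 3 seats).
Remainders in descending order: Ashgrove 0.6906, Rivermont 0.6560, Stonebridge 0.6115, Pinehurst 0.3814, Oakdale 0.2757, Claybrook 0.2502, Millford 0.1346.
The surplus seats go to Ashgrove, Rivermont, Stonebridge.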